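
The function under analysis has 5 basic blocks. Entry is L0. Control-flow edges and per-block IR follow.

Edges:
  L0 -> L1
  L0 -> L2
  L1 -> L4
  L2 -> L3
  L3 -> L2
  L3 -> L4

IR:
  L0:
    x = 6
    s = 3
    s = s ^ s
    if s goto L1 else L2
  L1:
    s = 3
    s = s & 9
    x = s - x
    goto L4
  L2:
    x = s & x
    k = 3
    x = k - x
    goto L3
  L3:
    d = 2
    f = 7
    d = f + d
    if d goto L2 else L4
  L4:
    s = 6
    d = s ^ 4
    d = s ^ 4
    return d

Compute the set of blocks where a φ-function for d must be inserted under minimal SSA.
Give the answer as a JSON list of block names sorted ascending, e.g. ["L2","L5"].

idom tree: L1←L0 L2←L0 L3←L2 L4←L0
Dom∩ at merges:
  L2: preds {L0,L3}: {L0} ∩ {L0,L2,L3} = {L0}; idom=L0
  L4: preds {L1,L3}: {L0,L1} ∩ {L0,L2,L3} = {L0}; idom=L0

DF derivation:
  join L2 pred L0: · stop@L0
  join L2 pred L3: L3→L2 stop@L0
  join L4 pred L1: L1 stop@L0
  join L4 pred L3: L3→L2 stop@L0
  L0 → ∅
  L1 → {L4}
  L2 → {L2,L4}
  L3 → {L2,L4}
  L4 → ∅

φ for d: defs {L3,L4}
  DF⁺ = {L2,L4}

Answer: ["L2", "L4"]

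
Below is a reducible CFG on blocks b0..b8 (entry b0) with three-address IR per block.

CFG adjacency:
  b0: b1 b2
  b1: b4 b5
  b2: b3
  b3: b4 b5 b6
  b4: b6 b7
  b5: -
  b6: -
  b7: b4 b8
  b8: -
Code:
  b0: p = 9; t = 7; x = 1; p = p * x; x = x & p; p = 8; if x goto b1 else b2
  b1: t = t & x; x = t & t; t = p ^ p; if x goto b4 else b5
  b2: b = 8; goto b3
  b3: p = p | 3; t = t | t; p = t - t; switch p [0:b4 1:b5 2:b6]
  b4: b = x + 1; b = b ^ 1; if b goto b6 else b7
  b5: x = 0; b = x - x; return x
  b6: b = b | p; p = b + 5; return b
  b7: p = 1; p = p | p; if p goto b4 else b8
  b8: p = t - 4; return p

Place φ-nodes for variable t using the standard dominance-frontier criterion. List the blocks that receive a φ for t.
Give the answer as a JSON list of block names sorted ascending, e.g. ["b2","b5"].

idom tree: b1←b0 b2←b0 b3←b2 b4←b0 b5←b0 b6←b0 b7←b4 b8←b7
Dom∩ at merges:
  b4: preds {b1,b3,b7}: {b0,b1} ∩ {b0,b2,b3} ∩ {b0,b4,b7} = {b0}; idom=b0
  b5: preds {b1,b3}: {b0,b1} ∩ {b0,b2,b3} = {b0}; idom=b0
  b6: preds {b3,b4}: {b0,b2,b3} ∩ {b0,b4} = {b0}; idom=b0

DF derivation:
  b4←b1: walk b1 to b0
  b4←b3: walk b3→b2 to b0
  b4←b7: walk b7→b4 to b0
  b5←b1: walk b1 to b0
  b5←b3: walk b3→b2 to b0
  b6←b3: walk b3→b2 to b0
  b6←b4: walk b4 to b0
  b0 → ∅
  b1 → {b4,b5}
  b2 → {b4,b5,b6}
  b3 → {b4,b5,b6}
  b4 → {b4,b6}
  b5 → ∅
  b6 → ∅
  b7 → {b4}
  b8 → ∅

φ for t: defs {b0,b1,b3}
  DF⁺ = {b4,b5,b6}

Answer: ["b4", "b5", "b6"]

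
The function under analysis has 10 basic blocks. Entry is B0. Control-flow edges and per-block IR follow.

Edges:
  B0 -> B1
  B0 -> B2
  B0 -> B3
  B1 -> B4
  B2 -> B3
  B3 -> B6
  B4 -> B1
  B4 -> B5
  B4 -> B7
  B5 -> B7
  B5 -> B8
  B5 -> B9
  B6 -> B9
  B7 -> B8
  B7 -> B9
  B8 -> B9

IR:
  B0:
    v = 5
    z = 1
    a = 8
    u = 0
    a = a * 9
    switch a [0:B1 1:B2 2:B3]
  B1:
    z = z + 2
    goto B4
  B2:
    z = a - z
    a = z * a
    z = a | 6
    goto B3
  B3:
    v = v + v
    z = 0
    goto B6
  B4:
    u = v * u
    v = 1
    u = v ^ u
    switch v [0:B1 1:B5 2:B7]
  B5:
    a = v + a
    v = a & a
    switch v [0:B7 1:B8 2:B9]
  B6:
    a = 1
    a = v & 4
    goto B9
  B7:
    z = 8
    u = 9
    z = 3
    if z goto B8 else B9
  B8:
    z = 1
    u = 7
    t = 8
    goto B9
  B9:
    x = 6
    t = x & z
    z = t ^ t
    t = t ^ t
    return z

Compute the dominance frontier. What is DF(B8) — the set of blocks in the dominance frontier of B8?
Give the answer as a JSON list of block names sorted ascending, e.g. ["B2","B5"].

Answer: ["B9"]

Working:
idom tree: B1←B0 B2←B0 B3←B0 B4←B1 B5←B4 B6←B3 B7←B4 B8←B4 B9←B0
Join-block Dom:
  B1: preds {B0,B4}: {B0} ∩ {B0,B1,B4} = {B0}; idom=B0
  B3: preds {B0,B2}: {B0} ∩ {B0,B2} = {B0}; idom=B0
  B7: preds {B4,B5}: {B0,B1,B4} ∩ {B0,B1,B4,B5} = {B0,B1,B4}; idom=B4
  B8: preds {B5,B7}: {B0,B1,B4,B5} ∩ {B0,B1,B4,B7} = {B0,B1,B4}; idom=B4
  B9: preds {B5,B6,B7,B8}: {B0,B1,B4,B5} ∩ {B0,B3,B6} ∩ {B0,B1,B4,B7} ∩ {B0,B1,B4,B8} = {B0}; idom=B0

DF walk-up:
  join B1 pred B0: · stop@B0
  join B1 pred B4: B4→B1 stop@B0
  join B3 pred B0: · stop@B0
  join B3 pred B2: B2 stop@B0
  join B7 pred B4: · stop@B4
  join B7 pred B5: B5 stop@B4
  join B8 pred B5: B5 stop@B4
  join B8 pred B7: B7 stop@B4
  join B9 pred B5: B5→B4→B1 stop@B0
  join B9 pred B6: B6→B3 stop@B0
  join B9 pred B7: B7→B4→B1 stop@B0
  join B9 pred B8: B8→B4→B1 stop@B0
  B0 → ∅
  B1 → {B1,B9}
  B2 → {B3}
  B3 → {B9}
  B4 → {B1,B9}
  B5 → {B7,B8,B9}
  B6 → {B9}
  B7 → {B8,B9}
  B8 → {B9}
  B9 → ∅

DF(B8) = ["B9"]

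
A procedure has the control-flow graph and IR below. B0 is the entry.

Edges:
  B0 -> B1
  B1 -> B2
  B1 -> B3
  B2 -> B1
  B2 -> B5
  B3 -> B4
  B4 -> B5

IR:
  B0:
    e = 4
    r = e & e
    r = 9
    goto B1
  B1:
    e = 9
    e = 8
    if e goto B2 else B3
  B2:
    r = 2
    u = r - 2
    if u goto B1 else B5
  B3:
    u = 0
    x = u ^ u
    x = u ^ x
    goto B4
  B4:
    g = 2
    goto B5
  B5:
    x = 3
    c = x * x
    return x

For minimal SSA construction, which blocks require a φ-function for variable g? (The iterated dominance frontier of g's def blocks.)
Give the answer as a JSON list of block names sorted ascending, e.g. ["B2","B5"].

Answer: ["B5"]

Derivation:
idom tree: B1←B0 B2←B1 B3←B1 B4←B3 B5←B1
Join-block Dom:
  B1: preds {B0,B2}: {B0} ∩ {B0,B1,B2} = {B0}; idom=B0
  B5: preds {B2,B4}: {B0,B1,B2} ∩ {B0,B1,B3,B4} = {B0,B1}; idom=B1

DF walk-up:
  join B1 pred B0: · stop@B0
  join B1 pred B2: B2→B1 stop@B0
  join B5 pred B2: B2 stop@B1
  join B5 pred B4: B4→B3 stop@B1
  B0: DF=∅
  B1: DF={B1}
  B2: DF={B1,B5}
  B3: DF={B5}
  B4: DF={B5}
  B5: DF=∅

φ for g: defs {B4}
  DF⁺ = {B5}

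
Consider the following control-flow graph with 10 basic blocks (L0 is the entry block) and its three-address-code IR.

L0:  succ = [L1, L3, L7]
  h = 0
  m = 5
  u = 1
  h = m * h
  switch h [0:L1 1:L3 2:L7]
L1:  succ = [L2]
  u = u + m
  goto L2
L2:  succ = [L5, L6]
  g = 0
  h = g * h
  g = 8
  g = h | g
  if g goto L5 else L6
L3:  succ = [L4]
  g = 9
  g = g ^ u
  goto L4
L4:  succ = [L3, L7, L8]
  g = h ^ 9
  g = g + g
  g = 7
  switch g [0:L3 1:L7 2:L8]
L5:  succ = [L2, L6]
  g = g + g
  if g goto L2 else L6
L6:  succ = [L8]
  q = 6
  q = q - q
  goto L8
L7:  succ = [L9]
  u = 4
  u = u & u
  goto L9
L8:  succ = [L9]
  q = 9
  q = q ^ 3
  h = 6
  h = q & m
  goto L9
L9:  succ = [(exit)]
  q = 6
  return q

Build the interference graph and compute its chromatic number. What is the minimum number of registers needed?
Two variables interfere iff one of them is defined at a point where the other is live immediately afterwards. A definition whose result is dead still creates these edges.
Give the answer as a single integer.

def/use:
  L0: {h,m,u} / ∅
  L1: {u} / {m,u}
  L2: {g,h} / {h}
  L3: {g} / {u}
  L4: {g} / {h}
  L5: {g} / {g}
  L6: {q} / ∅
  L7: {u} / ∅
  L8: {h,q} / {m}
  L9: {q} / ∅

Backward fixpoint:
  L0 li=∅ lo={h,m,u}
  L1 li={h,m,u} lo={h,m}
  L2 li={h,m} lo={g,h,m}
  L3 li={h,m,u} lo={h,m,u}
  L4 li={h,m,u} lo={h,m,u}
  L5 li={g,h,m} lo={h,m}
  L6 li={m} lo={m}
  L7 li=∅ lo=∅
  L8 li={m} lo=∅
  L9 li=∅ lo=∅

Interference:
  g↔{h,m,u}
  h↔{g,m,q,u}
  m↔{g,h,q,u}
  q↔{h,m}
  u↔{g,h,m}

Colouring:
  clique {g,h,m,u} ⇒ need ≥ 4
  assign g→c2 h→c0 m→c1 q→c2 u→c3 — no edge inside a register ⇒ χ ≤ 4
  χ = 4

Answer: 4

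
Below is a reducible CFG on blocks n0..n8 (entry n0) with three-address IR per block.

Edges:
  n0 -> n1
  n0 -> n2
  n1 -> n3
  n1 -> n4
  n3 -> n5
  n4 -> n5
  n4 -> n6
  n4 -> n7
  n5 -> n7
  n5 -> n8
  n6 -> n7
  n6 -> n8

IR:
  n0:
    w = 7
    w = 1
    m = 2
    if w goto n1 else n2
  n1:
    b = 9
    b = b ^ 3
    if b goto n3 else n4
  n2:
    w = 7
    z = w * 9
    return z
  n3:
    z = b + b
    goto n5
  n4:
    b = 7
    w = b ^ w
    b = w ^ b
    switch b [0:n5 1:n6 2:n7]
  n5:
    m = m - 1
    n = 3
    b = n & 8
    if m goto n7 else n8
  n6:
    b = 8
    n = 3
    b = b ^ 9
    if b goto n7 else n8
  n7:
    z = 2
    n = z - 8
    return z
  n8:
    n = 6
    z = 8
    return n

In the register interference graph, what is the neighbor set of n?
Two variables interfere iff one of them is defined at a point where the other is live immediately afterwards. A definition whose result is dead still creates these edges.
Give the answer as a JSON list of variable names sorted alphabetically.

def/use:
  n0: {m,w} / ∅
  n1: {b} / ∅
  n2: {w,z} / ∅
  n3: {z} / {b}
  n4: {b,w} / {w}
  n5: {b,m,n} / {m}
  n6: {b,n} / ∅
  n7: {n,z} / ∅
  n8: {n,z} / ∅

Backward fixpoint:
  live n0: ∅→{m,w}
  live n1: {m,w}→{b,m,w}
  live n2: ∅→∅
  live n3: {b,m}→{m}
  live n4: {m,w}→{m}
  live n5: {m}→∅
  live n6: ∅→∅
  live n7: ∅→∅
  live n8: ∅→∅

Interfere edges:
  b — {m,n,w}
  m — {b,n,w,z}
  n — {b,m,z}
  w — {b,m}
  z — {m,n}

N(n) = ["b", "m", "z"]

Answer: ["b", "m", "z"]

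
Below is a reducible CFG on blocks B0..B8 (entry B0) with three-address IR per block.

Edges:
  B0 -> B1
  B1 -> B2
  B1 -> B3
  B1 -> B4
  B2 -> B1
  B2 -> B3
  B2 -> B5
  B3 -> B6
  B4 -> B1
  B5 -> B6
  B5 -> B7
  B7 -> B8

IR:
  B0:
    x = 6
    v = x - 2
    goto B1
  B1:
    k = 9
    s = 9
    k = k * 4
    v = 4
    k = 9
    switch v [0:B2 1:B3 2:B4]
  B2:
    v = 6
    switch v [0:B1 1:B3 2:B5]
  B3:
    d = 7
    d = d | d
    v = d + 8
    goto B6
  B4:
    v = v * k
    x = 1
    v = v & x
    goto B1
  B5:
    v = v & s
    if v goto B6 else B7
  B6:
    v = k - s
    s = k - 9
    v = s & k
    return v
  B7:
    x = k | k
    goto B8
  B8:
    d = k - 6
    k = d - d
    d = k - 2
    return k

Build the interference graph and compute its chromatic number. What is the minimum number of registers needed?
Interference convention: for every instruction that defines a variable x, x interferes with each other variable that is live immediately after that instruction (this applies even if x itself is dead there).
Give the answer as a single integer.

def/use:
  B0 def {v,x} use ∅
  B1 def {k,s,v} use ∅
  B2 def {v} use ∅
  B3 def {d,v} use ∅
  B4 def {v,x} use {k,v}
  B5 def {v} use {s,v}
  B6 def {s,v} use {k,s}
  B7 def {x} use {k}
  B8 def {d,k} use {k}

Live sets:
  B0: in=∅ out=∅
  B1: in=∅ out={k,s,v}
  B2: in={k,s} out={k,s,v}
  B3: in={k,s} out={k,s}
  B4: in={k,v} out=∅
  B5: in={k,s,v} out={k,s}
  B6: in={k,s} out=∅
  B7: in={k} out={k}
  B8: in={k} out=∅

Interfere edges:
  d: {k,s}
  k: {d,s,v,x}
  s: {d,k,v}
  v: {k,s,x}
  x: {k,v}

Chromatic number:
  lower bound: {d,k,s} mutually conflict ⇒ χ ≥ 3
  3-colouring: r0={k}  r1={s,x}  r2={d,v}
  χ = 3

Answer: 3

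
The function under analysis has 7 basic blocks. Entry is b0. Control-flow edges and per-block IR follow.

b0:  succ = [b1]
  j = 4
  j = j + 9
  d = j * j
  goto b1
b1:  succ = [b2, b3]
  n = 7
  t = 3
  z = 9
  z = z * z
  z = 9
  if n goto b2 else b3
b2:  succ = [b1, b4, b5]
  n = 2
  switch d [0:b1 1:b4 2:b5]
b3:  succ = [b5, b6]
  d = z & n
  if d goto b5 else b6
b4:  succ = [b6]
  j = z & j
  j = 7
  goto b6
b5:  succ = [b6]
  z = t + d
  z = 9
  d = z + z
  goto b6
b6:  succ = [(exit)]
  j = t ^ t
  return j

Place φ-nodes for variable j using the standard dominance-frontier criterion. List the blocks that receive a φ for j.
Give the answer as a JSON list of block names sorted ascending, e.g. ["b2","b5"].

idom tree: b1←b0 b2←b1 b3←b1 b4←b2 b5←b1 b6←b1
Join-block Dom:
  b1: preds {b0,b2}: {b0} ∩ {b0,b1,b2} = {b0}; idom=b0
  b5: preds {b2,b3}: {b0,b1,b2} ∩ {b0,b1,b3} = {b0,b1}; idom=b1
  b6: preds {b3,b4,b5}: {b0,b1,b3} ∩ {b0,b1,b2,b4} ∩ {b0,b1,b5} = {b0,b1}; idom=b1

DF walk-up:
  join b1 pred b0: · stop@b0
  join b1 pred b2: b2→b1 stop@b0
  join b5 pred b2: b2 stop@b1
  join b5 pred b3: b3 stop@b1
  join b6 pred b3: b3 stop@b1
  join b6 pred b4: b4→b2 stop@b1
  join b6 pred b5: b5 stop@b1
  DF(b0)=∅
  DF(b1)={b1}
  DF(b2)={b1,b5,b6}
  DF(b3)={b5,b6}
  DF(b4)={b6}
  DF(b5)={b6}
  DF(b6)=∅

φ for j: defs {b0,b4,b6}
  DF⁺ = {b6}

Answer: ["b6"]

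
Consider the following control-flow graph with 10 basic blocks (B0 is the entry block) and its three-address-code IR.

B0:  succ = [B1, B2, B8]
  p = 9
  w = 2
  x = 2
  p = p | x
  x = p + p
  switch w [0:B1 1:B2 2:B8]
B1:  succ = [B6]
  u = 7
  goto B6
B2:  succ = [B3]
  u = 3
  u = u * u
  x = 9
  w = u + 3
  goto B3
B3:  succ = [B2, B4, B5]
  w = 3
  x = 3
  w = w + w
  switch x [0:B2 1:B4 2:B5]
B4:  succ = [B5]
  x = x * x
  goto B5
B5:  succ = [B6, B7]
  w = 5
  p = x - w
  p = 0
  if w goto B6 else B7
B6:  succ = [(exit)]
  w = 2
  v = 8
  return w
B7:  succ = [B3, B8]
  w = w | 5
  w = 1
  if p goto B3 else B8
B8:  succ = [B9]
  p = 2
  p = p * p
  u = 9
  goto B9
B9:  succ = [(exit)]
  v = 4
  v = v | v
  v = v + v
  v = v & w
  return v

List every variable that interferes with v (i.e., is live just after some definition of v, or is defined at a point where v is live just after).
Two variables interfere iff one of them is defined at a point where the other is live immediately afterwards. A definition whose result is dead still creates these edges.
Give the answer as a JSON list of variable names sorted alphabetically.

Answer: ["w"]

Analysis:
Per-block:
  B0: def={p,w,x} ue=∅
  B1: def={u} ue=∅
  B2: def={u,w,x} ue=∅
  B3: def={w,x} ue=∅
  B4: def={x} ue={x}
  B5: def={p,w} ue={x}
  B6: def={v,w} ue=∅
  B7: def={w} ue={p,w}
  B8: def={p,u} ue=∅
  B9: def={v} ue={w}

Liveness:
  B0 li=∅ lo={w}
  B1 li=∅ lo=∅
  B2 li=∅ lo=∅
  B3 li=∅ lo={x}
  B4 li={x} lo={x}
  B5 li={x} lo={p,w}
  B6 li=∅ lo=∅
  B7 li={p,w} lo={w}
  B8 li={w} lo={w}
  B9 li={w} lo=∅

Conflict graph:
  p↔{w,x}
  u↔{w,x}
  v↔{w}
  w↔{p,u,v,x}
  x↔{p,u,w}

N(v) = ["w"]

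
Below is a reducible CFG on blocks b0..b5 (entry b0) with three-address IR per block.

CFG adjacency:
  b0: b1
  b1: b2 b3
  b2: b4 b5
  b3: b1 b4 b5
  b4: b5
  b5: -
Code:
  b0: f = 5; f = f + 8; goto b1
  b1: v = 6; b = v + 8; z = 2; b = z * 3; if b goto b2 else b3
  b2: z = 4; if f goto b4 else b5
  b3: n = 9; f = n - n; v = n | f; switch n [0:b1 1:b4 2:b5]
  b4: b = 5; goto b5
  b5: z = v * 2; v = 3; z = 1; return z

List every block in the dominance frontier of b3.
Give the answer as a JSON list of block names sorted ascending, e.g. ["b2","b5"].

idom tree: b1←b0 b2←b1 b3←b1 b4←b1 b5←b1
Dom at joins:
  b1: preds {b0,b3}: {b0} ∩ {b0,b1,b3} = {b0}; idom=b0
  b4: preds {b2,b3}: {b0,b1,b2} ∩ {b0,b1,b3} = {b0,b1}; idom=b1
  b5: preds {b2,b3,b4}: {b0,b1,b2} ∩ {b0,b1,b3} ∩ {b0,b1,b4} = {b0,b1}; idom=b1

Frontier:
  b1←b0: walk · to b0
  b1←b3: walk b3→b1 to b0
  b4←b2: walk b2 to b1
  b4←b3: walk b3 to b1
  b5←b2: walk b2 to b1
  b5←b3: walk b3 to b1
  b5←b4: walk b4 to b1
  DF(b0)=∅
  DF(b1)={b1}
  DF(b2)={b4,b5}
  DF(b3)={b1,b4,b5}
  DF(b4)={b5}
  DF(b5)=∅

DF(b3) = ["b1", "b4", "b5"]

Answer: ["b1", "b4", "b5"]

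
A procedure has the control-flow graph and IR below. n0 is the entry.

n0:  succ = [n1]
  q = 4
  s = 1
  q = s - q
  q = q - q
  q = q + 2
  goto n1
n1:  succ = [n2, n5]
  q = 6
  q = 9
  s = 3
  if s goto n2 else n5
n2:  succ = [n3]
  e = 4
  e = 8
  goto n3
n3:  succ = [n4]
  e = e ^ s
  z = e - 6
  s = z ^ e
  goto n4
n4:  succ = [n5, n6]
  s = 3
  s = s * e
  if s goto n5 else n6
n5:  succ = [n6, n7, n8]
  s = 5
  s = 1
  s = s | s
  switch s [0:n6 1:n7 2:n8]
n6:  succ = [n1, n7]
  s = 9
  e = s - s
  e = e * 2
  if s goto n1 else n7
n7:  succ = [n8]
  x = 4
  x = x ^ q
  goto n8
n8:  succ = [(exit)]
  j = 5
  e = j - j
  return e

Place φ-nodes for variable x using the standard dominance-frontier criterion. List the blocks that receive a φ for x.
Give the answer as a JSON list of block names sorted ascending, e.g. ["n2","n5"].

idom tree: n1←n0 n2←n1 n3←n2 n4←n3 n5←n1 n6←n1 n7←n1 n8←n1
Dom∩ at merges:
  n1: preds {n0,n6}: {n0} ∩ {n0,n1,n6} = {n0}; idom=n0
  n5: preds {n1,n4}: {n0,n1} ∩ {n0,n1,n2,n3,n4} = {n0,n1}; idom=n1
  n6: preds {n4,n5}: {n0,n1,n2,n3,n4} ∩ {n0,n1,n5} = {n0,n1}; idom=n1
  n7: preds {n5,n6}: {n0,n1,n5} ∩ {n0,n1,n6} = {n0,n1}; idom=n1
  n8: preds {n5,n7}: {n0,n1,n5} ∩ {n0,n1,n7} = {n0,n1}; idom=n1

DF derivation:
  join n1 pred n0: · stop@n0
  join n1 pred n6: n6→n1 stop@n0
  join n5 pred n1: · stop@n1
  join n5 pred n4: n4→n3→n2 stop@n1
  join n6 pred n4: n4→n3→n2 stop@n1
  join n6 pred n5: n5 stop@n1
  join n7 pred n5: n5 stop@n1
  join n7 pred n6: n6 stop@n1
  join n8 pred n5: n5 stop@n1
  join n8 pred n7: n7 stop@n1
  n0: DF=∅
  n1: DF={n1}
  n2: DF={n5,n6}
  n3: DF={n5,n6}
  n4: DF={n5,n6}
  n5: DF={n6,n7,n8}
  n6: DF={n1,n7}
  n7: DF={n8}
  n8: DF=∅

φ for x: defs {n7}
  DF⁺ = {n8}

Answer: ["n8"]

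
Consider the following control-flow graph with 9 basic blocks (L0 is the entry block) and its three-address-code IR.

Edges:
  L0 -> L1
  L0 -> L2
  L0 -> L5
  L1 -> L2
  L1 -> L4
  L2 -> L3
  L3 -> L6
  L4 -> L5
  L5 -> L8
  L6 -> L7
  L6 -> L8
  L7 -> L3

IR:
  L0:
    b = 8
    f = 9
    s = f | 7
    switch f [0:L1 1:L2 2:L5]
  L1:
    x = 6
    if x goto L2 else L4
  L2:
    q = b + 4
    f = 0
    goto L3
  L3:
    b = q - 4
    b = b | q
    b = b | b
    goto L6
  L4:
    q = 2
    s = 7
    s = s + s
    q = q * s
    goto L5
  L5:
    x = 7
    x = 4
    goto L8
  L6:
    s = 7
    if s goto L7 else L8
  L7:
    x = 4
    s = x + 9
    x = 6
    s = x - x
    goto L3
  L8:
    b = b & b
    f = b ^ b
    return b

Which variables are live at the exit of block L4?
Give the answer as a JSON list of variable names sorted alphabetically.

Answer: ["b"]

Working:
def/use:
  L0: {b,f,s} / ∅
  L1: {x} / ∅
  L2: {f,q} / {b}
  L3: {b} / {q}
  L4: {q,s} / ∅
  L5: {x} / ∅
  L6: {s} / ∅
  L7: {s,x} / ∅
  L8: {b,f} / {b}

Backward fixpoint:
  L0 li=∅ lo={b}
  L1 li={b} lo={b}
  L2 li={b} lo={q}
  L3 li={q} lo={b,q}
  L4 li={b} lo={b}
  L5 li={b} lo={b}
  L6 li={b,q} lo={b,q}
  L7 li={q} lo={q}
  L8 li={b} lo=∅

live-out(L4) = ["b"]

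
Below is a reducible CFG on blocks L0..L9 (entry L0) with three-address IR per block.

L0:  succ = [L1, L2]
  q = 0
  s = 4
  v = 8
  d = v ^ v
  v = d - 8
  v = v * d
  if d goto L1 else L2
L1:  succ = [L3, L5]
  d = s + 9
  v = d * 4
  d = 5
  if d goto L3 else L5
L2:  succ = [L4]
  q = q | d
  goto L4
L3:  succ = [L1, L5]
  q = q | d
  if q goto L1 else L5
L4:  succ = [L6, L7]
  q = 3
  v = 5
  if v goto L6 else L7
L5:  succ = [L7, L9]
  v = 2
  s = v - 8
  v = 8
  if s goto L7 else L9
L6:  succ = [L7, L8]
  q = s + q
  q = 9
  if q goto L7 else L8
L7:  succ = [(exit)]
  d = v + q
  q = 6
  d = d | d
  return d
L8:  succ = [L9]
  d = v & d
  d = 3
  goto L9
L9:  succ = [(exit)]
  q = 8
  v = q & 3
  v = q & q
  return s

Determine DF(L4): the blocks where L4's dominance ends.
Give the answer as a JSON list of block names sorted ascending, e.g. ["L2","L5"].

Answer: ["L7", "L9"]

Working:
idom tree: L1←L0 L2←L0 L3←L1 L4←L2 L5←L1 L6←L4 L7←L0 L8←L6 L9←L0
Join-block Dom:
  L1: preds {L0,L3}: {L0} ∩ {L0,L1,L3} = {L0}; idom=L0
  L5: preds {L1,L3}: {L0,L1} ∩ {L0,L1,L3} = {L0,L1}; idom=L1
  L7: preds {L4,L5,L6}: {L0,L2,L4} ∩ {L0,L1,L5} ∩ {L0,L2,L4,L6} = {L0}; idom=L0
  L9: preds {L5,L8}: {L0,L1,L5} ∩ {L0,L2,L4,L6,L8} = {L0}; idom=L0

DF derivation:
  L1←L0: walk · to L0
  L1←L3: walk L3→L1 to L0
  L5←L1: walk · to L1
  L5←L3: walk L3 to L1
  L7←L4: walk L4→L2 to L0
  L7←L5: walk L5→L1 to L0
  L7←L6: walk L6→L4→L2 to L0
  L9←L5: walk L5→L1 to L0
  L9←L8: walk L8→L6→L4→L2 to L0
  L0 → ∅
  L1 → {L1,L7,L9}
  L2 → {L7,L9}
  L3 → {L1,L5}
  L4 → {L7,L9}
  L5 → {L7,L9}
  L6 → {L7,L9}
  L7 → ∅
  L8 → {L9}
  L9 → ∅

DF(L4) = ["L7", "L9"]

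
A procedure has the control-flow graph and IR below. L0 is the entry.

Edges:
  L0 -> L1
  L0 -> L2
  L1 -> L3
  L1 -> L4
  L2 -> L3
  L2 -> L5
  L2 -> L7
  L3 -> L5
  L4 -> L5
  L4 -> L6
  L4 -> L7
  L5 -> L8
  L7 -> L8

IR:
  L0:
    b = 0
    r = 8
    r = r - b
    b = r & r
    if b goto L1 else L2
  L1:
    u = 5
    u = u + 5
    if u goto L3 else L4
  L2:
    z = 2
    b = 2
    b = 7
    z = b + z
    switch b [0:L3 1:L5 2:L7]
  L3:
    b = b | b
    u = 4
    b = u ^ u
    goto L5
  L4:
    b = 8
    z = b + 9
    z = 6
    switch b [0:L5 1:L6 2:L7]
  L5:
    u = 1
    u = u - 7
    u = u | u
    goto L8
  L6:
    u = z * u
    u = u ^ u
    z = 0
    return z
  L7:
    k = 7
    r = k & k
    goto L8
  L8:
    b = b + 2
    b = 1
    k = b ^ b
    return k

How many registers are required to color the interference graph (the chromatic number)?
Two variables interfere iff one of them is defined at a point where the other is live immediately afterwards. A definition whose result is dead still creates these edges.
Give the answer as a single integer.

Answer: 3

Derivation:
def/use:
  L0: def={b,r} ue=∅
  L1: def={u} ue=∅
  L2: def={b,z} ue=∅
  L3: def={b,u} ue={b}
  L4: def={b,z} ue=∅
  L5: def={u} ue=∅
  L6: def={u,z} ue={u,z}
  L7: def={k,r} ue=∅
  L8: def={b,k} ue={b}

Live sets:
  L0: in=∅ out={b}
  L1: in={b} out={b,u}
  L2: in=∅ out={b}
  L3: in={b} out={b}
  L4: in={u} out={b,u,z}
  L5: in={b} out={b}
  L6: in={u,z} out=∅
  L7: in={b} out={b}
  L8: in={b} out=∅

Interference:
  b: {k,r,u,z}
  k: {b}
  r: {b}
  u: {b,z}
  z: {b,u}

Registers:
  clique {b,u,z} ⇒ need ≥ 3
  assign b→c0 k→c1 r→c1 u→c1 z→c2 — no edge inside a register ⇒ χ ≤ 3
  χ = 3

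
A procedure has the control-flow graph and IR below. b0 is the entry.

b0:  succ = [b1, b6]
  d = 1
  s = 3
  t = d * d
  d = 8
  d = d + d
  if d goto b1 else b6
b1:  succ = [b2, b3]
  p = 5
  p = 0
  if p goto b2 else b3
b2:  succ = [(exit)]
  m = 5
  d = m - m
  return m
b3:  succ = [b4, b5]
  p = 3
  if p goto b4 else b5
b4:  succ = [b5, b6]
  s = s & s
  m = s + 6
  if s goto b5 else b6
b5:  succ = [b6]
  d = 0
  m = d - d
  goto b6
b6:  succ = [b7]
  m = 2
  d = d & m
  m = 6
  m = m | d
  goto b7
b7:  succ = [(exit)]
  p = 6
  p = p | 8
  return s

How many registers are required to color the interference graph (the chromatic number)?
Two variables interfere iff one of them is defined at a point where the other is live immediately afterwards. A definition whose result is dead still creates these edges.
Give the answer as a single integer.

def/use:
  b0 def {d,s,t} use ∅
  b1 def {p} use ∅
  b2 def {d,m} use ∅
  b3 def {p} use ∅
  b4 def {m,s} use {s}
  b5 def {d,m} use ∅
  b6 def {d,m} use {d}
  b7 def {p} use {s}

Backward fixpoint:
  b0 li=∅ lo={d,s}
  b1 li={d,s} lo={d,s}
  b2 li=∅ lo=∅
  b3 li={d,s} lo={d,s}
  b4 li={d,s} lo={d,s}
  b5 li={s} lo={d,s}
  b6 li={d,s} lo={s}
  b7 li={s} lo=∅

Interference:
  d: {m,p,s}
  m: {d,s}
  p: {d,s}
  s: {d,m,p,t}
  t: {s}

Colouring:
  lower bound: {d,m,s} mutually conflict ⇒ χ ≥ 3
  assign d→c1 m→c2 p→c2 s→c0 t→c1 — no edge inside a register ⇒ χ ≤ 3
  χ = 3

Answer: 3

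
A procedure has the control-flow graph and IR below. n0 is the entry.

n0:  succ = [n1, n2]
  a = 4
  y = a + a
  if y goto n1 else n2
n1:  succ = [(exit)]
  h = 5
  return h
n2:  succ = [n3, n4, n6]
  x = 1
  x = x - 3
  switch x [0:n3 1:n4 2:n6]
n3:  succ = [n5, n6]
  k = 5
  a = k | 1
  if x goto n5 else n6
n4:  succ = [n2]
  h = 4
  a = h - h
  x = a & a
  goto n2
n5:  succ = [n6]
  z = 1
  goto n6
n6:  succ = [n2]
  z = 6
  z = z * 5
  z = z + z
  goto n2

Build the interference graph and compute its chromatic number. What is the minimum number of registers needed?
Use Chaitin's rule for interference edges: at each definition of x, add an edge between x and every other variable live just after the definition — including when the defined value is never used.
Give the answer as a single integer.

def/use:
  n0: def={a,y} ue=∅
  n1: def={h} ue=∅
  n2: def={x} ue=∅
  n3: def={a,k} ue={x}
  n4: def={a,h,x} ue=∅
  n5: def={z} ue=∅
  n6: def={z} ue=∅

Backward fixpoint:
  n0 li=∅ lo=∅
  n1 li=∅ lo=∅
  n2 li=∅ lo={x}
  n3 li={x} lo=∅
  n4 li=∅ lo=∅
  n5 li=∅ lo=∅
  n6 li=∅ lo=∅

Conflict graph:
  a — {x}
  h — ∅
  k — {x}
  x — {a,k}
  y — ∅
  z — ∅

Registers:
  lower bound: {a,x} mutually conflict ⇒ χ ≥ 2
  2-colouring: c0={h,x,y,z}  c1={a,k}
  χ = 2

Answer: 2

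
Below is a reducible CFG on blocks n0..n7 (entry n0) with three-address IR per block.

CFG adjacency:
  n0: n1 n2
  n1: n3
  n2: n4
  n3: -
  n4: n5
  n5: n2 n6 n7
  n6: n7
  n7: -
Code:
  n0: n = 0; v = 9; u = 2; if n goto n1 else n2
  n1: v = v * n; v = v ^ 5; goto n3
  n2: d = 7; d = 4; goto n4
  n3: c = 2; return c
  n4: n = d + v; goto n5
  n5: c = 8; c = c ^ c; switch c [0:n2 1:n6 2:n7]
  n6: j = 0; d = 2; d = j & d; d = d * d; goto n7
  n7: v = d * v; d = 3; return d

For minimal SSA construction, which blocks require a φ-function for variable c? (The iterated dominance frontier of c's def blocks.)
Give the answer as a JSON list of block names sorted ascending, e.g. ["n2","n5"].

Answer: ["n2"]

Analysis:
idom tree: n1←n0 n2←n0 n3←n1 n4←n2 n5←n4 n6←n5 n7←n5
Dom at joins:
  n2: preds {n0,n5}: {n0} ∩ {n0,n2,n4,n5} = {n0}; idom=n0
  n7: preds {n5,n6}: {n0,n2,n4,n5} ∩ {n0,n2,n4,n5,n6} = {n0,n2,n4,n5}; idom=n5

DF derivation:
  n2←n0: walk · to n0
  n2←n5: walk n5→n4→n2 to n0
  n7←n5: walk · to n5
  n7←n6: walk n6 to n5
  n0: DF=∅
  n1: DF=∅
  n2: DF={n2}
  n3: DF=∅
  n4: DF={n2}
  n5: DF={n2}
  n6: DF={n7}
  n7: DF=∅

φ for c: defs {n3,n5}
  DF⁺ = {n2}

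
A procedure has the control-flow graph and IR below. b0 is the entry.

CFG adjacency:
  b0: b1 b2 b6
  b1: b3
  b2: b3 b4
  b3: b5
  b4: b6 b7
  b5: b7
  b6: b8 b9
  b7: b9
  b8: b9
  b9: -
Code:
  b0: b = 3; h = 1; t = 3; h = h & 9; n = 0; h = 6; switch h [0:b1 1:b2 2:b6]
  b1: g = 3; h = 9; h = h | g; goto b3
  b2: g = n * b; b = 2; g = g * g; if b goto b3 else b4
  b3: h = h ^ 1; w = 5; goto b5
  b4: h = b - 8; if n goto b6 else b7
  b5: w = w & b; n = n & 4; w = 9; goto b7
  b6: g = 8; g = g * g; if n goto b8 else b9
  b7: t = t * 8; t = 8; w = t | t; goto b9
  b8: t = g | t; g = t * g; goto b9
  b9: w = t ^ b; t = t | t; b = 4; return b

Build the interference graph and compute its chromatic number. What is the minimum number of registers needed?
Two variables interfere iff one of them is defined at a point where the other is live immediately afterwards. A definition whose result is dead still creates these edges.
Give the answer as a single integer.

Answer: 5

Working:
def/use:
  b0: {b,h,n,t} / ∅
  b1: {g,h} / ∅
  b2: {b,g} / {b,n}
  b3: {h,w} / {h}
  b4: {h} / {b,n}
  b5: {n,w} / {b,n,w}
  b6: {g} / {n}
  b7: {t,w} / {t}
  b8: {g,t} / {g,t}
  b9: {b,t,w} / {b,t}

Live sets:
  live b0: ∅→{b,h,n,t}
  live b1: {b,n,t}→{b,h,n,t}
  live b2: {b,h,n,t}→{b,h,n,t}
  live b3: {b,h,n,t}→{b,n,t,w}
  live b4: {b,n,t}→{b,n,t}
  live b5: {b,n,t,w}→{b,t}
  live b6: {b,n,t}→{b,g,t}
  live b7: {b,t}→{b,t}
  live b8: {b,g,t}→{b,t}
  live b9: {b,t}→∅

Conflict graph:
  b — {g,h,n,t,w}
  g — {b,h,n,t}
  h — {b,g,n,t}
  n — {b,g,h,t,w}
  t — {b,g,h,n,w}
  w — {b,n,t}

Colouring:
  lower bound: {b,g,h,n,t} mutually conflict ⇒ χ ≥ 5
  5-colouring: c0={b}  c1={n}  c2={t}  c3={g,w}  c4={h}
  χ = 5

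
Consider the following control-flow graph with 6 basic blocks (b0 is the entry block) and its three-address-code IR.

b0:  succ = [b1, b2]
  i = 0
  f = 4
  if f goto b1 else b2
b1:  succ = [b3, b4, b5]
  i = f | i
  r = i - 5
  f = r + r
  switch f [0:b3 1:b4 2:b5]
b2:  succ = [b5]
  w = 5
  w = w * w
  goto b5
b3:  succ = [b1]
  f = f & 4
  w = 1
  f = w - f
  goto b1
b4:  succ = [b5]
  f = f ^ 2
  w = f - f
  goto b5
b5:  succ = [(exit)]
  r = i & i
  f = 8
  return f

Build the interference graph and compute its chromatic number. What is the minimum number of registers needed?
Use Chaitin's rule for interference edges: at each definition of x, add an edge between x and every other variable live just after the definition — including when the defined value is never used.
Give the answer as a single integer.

Answer: 3

Derivation:
Block summaries:
  b0: {f,i} / ∅
  b1: {f,i,r} / {f,i}
  b2: {w} / ∅
  b3: {f,w} / {f}
  b4: {f,w} / {f}
  b5: {f,r} / {i}

Backward fixpoint:
  b0: in=∅ out={f,i}
  b1: in={f,i} out={f,i}
  b2: in={i} out={i}
  b3: in={f,i} out={f,i}
  b4: in={f,i} out={i}
  b5: in={i} out=∅

Interfere edges:
  f — {i,w}
  i — {f,r,w}
  r — {i}
  w — {f,i}

Registers:
  lower bound: {f,i,w} mutually conflict ⇒ χ ≥ 3
  3-colouring: R0={i}  R1={f,r}  R2={w}
  χ = 3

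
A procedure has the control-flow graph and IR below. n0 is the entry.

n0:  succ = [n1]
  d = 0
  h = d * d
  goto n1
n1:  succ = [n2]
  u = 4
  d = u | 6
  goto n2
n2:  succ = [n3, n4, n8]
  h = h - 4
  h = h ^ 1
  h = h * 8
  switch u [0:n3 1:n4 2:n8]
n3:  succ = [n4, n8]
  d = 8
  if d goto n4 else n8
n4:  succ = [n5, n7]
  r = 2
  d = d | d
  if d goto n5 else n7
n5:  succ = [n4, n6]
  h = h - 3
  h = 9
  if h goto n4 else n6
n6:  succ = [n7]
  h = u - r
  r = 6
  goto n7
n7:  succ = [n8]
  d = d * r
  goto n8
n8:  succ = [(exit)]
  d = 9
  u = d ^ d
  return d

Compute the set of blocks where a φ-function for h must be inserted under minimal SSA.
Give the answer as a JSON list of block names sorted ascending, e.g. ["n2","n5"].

idom tree: n1←n0 n2←n1 n3←n2 n4←n2 n5←n4 n6←n5 n7←n4 n8←n2
Join-block Dom:
  n4: preds {n2,n3,n5}: {n0,n1,n2} ∩ {n0,n1,n2,n3} ∩ {n0,n1,n2,n4,n5} = {n0,n1,n2}; idom=n2
  n7: preds {n4,n6}: {n0,n1,n2,n4} ∩ {n0,n1,n2,n4,n5,n6} = {n0,n1,n2,n4}; idom=n4
  n8: preds {n2,n3,n7}: {n0,n1,n2} ∩ {n0,n1,n2,n3} ∩ {n0,n1,n2,n4,n7} = {n0,n1,n2}; idom=n2

DF derivation:
  join n4 pred n2: · stop@n2
  join n4 pred n3: n3 stop@n2
  join n4 pred n5: n5→n4 stop@n2
  join n7 pred n4: · stop@n4
  join n7 pred n6: n6→n5 stop@n4
  join n8 pred n2: · stop@n2
  join n8 pred n3: n3 stop@n2
  join n8 pred n7: n7→n4 stop@n2
  n0 → ∅
  n1 → ∅
  n2 → ∅
  n3 → {n4,n8}
  n4 → {n4,n8}
  n5 → {n4,n7}
  n6 → {n7}
  n7 → {n8}
  n8 → ∅

φ for h: defs {n0,n2,n5,n6}
  DF⁺ = {n4,n7,n8}

Answer: ["n4", "n7", "n8"]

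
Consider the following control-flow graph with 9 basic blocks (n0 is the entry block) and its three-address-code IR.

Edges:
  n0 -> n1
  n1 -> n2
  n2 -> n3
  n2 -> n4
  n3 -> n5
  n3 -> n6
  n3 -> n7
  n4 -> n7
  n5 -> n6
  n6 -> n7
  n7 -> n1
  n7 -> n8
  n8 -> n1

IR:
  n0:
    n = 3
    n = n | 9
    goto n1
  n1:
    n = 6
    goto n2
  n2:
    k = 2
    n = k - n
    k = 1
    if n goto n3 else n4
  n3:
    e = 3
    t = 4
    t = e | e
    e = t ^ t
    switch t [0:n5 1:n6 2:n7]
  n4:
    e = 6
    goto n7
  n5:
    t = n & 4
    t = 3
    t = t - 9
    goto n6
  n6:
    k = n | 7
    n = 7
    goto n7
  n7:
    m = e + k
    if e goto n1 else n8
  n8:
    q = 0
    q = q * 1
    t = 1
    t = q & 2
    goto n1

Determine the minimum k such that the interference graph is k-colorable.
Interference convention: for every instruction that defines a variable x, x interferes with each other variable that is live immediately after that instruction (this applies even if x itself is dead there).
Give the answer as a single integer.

def/use:
  n0: def={n} ue=∅
  n1: def={n} ue=∅
  n2: def={k,n} ue={n}
  n3: def={e,t} ue=∅
  n4: def={e} ue=∅
  n5: def={t} ue={n}
  n6: def={k,n} ue={n}
  n7: def={m} ue={e,k}
  n8: def={q,t} ue=∅

Liveness:
  n0: in=∅ out=∅
  n1: in=∅ out={n}
  n2: in={n} out={k,n}
  n3: in={k,n} out={e,k,n}
  n4: in={k} out={e,k}
  n5: in={e,n} out={e,n}
  n6: in={e,n} out={e,k}
  n7: in={e,k} out=∅
  n8: in=∅ out=∅

Interfere edges:
  e↔{k,m,n,t}
  k↔{e,n,t}
  m↔{e}
  n↔{e,k,t}
  q↔{t}
  t↔{e,k,n,q}

Registers:
  {e,k,n,t} pairwise interfere (4-clique) ⇒ χ ≥ 4
  4-colouring: c0={e,q}  c1={m,t}  c2={k}  c3={n}
  χ = 4

Answer: 4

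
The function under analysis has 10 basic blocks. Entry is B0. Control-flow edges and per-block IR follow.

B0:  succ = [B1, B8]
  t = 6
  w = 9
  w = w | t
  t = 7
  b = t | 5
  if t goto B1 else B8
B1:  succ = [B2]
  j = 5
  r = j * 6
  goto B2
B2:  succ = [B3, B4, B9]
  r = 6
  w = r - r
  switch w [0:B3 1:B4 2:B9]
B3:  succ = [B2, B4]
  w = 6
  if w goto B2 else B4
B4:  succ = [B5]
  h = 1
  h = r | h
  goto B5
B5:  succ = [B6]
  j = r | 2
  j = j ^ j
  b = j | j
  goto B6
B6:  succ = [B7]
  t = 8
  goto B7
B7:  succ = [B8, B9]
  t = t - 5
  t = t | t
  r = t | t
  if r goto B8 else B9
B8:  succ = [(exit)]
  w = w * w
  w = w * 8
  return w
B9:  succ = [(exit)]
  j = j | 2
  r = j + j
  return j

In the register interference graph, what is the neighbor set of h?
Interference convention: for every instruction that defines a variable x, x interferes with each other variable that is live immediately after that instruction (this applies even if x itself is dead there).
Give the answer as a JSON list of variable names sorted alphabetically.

Answer: ["r", "w"]

Derivation:
Per-block:
  B0: {b,t,w} / ∅
  B1: {j,r} / ∅
  B2: {r,w} / ∅
  B3: {w} / ∅
  B4: {h} / {r}
  B5: {b,j} / {r}
  B6: {t} / ∅
  B7: {r,t} / {t}
  B8: {w} / {w}
  B9: {j,r} / {j}

Live sets:
  live B0: ∅→{w}
  live B1: ∅→{j}
  live B2: {j}→{j,r,w}
  live B3: {j,r}→{j,r,w}
  live B4: {r,w}→{r,w}
  live B5: {r,w}→{j,w}
  live B6: {j,w}→{j,t,w}
  live B7: {j,t,w}→{j,w}
  live B8: {w}→∅
  live B9: {j}→∅

Conflict graph:
  b: {j,t,w}
  h: {r,w}
  j: {b,r,t,w}
  r: {h,j,w}
  t: {b,j,w}
  w: {b,h,j,r,t}

N(h) = ["r", "w"]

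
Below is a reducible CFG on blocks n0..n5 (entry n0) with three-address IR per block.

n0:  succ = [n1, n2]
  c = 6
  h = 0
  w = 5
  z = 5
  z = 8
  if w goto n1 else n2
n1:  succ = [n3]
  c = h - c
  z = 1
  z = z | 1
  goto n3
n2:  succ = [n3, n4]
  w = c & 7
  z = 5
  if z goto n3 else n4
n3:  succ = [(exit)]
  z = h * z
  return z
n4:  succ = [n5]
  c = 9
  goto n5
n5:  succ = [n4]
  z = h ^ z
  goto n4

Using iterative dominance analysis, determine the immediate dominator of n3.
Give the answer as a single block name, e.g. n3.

idom tree: n1←n0 n2←n0 n3←n0 n4←n2 n5←n4
Dom∩ at merges:
  n3: preds {n1,n2}: {n0,n1} ∩ {n0,n2} = {n0}; idom=n0
  n4: preds {n2,n5}: {n0,n2} ∩ {n0,n2,n4,n5} = {n0,n2}; idom=n2

idom(n3) = n0

Answer: n0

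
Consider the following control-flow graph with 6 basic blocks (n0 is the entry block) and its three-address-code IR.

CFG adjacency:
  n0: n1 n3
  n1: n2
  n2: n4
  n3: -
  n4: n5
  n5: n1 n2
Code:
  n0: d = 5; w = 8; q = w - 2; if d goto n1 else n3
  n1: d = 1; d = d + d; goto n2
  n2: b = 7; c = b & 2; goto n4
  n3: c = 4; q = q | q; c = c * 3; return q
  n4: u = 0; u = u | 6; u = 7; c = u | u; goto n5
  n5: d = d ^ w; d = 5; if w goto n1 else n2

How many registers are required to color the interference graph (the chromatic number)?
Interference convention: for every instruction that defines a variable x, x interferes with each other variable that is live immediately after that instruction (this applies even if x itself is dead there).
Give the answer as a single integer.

Per-block:
  n0: {d,q,w} / ∅
  n1: {d} / ∅
  n2: {b,c} / ∅
  n3: {c,q} / {q}
  n4: {c,u} / ∅
  n5: {d} / {d,w}

Live sets:
  live n0: ∅→{q,w}
  live n1: {w}→{d,w}
  live n2: {d,w}→{d,w}
  live n3: {q}→∅
  live n4: {d,w}→{d,w}
  live n5: {d,w}→{d,w}

Conflict graph:
  b — {d,w}
  c — {d,q,w}
  d — {b,c,q,u,w}
  q — {c,d,w}
  u — {d,w}
  w — {b,c,d,q,u}

Registers:
  clique {c,d,q,w} ⇒ need ≥ 4
  assign b→r2 c→r2 d→r0 q→r3 u→r2 w→r1 — no edge inside a register ⇒ χ ≤ 4
  χ = 4

Answer: 4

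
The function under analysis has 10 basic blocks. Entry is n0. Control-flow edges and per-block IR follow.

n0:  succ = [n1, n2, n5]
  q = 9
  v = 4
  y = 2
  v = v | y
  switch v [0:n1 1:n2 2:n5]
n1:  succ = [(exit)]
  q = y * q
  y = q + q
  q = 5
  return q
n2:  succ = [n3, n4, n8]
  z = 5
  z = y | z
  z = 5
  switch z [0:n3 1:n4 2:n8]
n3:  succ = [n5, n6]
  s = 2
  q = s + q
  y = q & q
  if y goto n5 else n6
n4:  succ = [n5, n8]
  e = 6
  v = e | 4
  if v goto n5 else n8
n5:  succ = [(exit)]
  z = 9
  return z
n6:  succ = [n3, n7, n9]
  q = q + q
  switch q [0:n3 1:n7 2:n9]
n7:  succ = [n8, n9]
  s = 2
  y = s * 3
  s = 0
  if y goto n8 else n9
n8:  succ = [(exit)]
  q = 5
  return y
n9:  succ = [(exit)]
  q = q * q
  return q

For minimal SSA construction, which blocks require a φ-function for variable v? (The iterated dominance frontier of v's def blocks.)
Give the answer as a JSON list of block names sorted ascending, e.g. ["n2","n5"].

Answer: ["n5", "n8"]

Working:
idom tree: n1←n0 n2←n0 n3←n2 n4←n2 n5←n0 n6←n3 n7←n6 n8←n2 n9←n6
Join-block Dom:
  n3: preds {n2,n6}: {n0,n2} ∩ {n0,n2,n3,n6} = {n0,n2}; idom=n2
  n5: preds {n0,n3,n4}: {n0} ∩ {n0,n2,n3} ∩ {n0,n2,n4} = {n0}; idom=n0
  n8: preds {n2,n4,n7}: {n0,n2} ∩ {n0,n2,n4} ∩ {n0,n2,n3,n6,n7} = {n0,n2}; idom=n2
  n9: preds {n6,n7}: {n0,n2,n3,n6} ∩ {n0,n2,n3,n6,n7} = {n0,n2,n3,n6}; idom=n6

DF walk-up:
  join n3 pred n2: · stop@n2
  join n3 pred n6: n6→n3 stop@n2
  join n5 pred n0: · stop@n0
  join n5 pred n3: n3→n2 stop@n0
  join n5 pred n4: n4→n2 stop@n0
  join n8 pred n2: · stop@n2
  join n8 pred n4: n4 stop@n2
  join n8 pred n7: n7→n6→n3 stop@n2
  join n9 pred n6: · stop@n6
  join n9 pred n7: n7 stop@n6
  DF(n0)=∅
  DF(n1)=∅
  DF(n2)={n5}
  DF(n3)={n3,n5,n8}
  DF(n4)={n5,n8}
  DF(n5)=∅
  DF(n6)={n3,n8}
  DF(n7)={n8,n9}
  DF(n8)=∅
  DF(n9)=∅

φ for v: defs {n0,n4}
  DF⁺ = {n5,n8}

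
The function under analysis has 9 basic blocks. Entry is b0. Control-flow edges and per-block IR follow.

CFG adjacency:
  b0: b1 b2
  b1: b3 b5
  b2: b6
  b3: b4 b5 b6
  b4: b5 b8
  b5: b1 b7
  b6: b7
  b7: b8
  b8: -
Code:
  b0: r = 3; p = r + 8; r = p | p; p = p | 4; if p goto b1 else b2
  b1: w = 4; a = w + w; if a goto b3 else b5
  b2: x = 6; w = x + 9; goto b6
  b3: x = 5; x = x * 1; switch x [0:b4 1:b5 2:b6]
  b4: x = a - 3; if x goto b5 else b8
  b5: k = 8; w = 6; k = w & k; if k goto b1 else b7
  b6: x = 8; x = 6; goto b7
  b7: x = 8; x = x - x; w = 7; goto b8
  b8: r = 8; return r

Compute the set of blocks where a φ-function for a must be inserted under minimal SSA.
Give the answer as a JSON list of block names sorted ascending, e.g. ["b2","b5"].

idom tree: b1←b0 b2←b0 b3←b1 b4←b3 b5←b1 b6←b0 b7←b0 b8←b0
Dom∩ at merges:
  b1: preds {b0,b5}: {b0} ∩ {b0,b1,b5} = {b0}; idom=b0
  b5: preds {b1,b3,b4}: {b0,b1} ∩ {b0,b1,b3} ∩ {b0,b1,b3,b4} = {b0,b1}; idom=b1
  b6: preds {b2,b3}: {b0,b2} ∩ {b0,b1,b3} = {b0}; idom=b0
  b7: preds {b5,b6}: {b0,b1,b5} ∩ {b0,b6} = {b0}; idom=b0
  b8: preds {b4,b7}: {b0,b1,b3,b4} ∩ {b0,b7} = {b0}; idom=b0

Frontier:
  b1←b0: walk · to b0
  b1←b5: walk b5→b1 to b0
  b5←b1: walk · to b1
  b5←b3: walk b3 to b1
  b5←b4: walk b4→b3 to b1
  b6←b2: walk b2 to b0
  b6←b3: walk b3→b1 to b0
  b7←b5: walk b5→b1 to b0
  b7←b6: walk b6 to b0
  b8←b4: walk b4→b3→b1 to b0
  b8←b7: walk b7 to b0
  DF(b0)=∅
  DF(b1)={b1,b6,b7,b8}
  DF(b2)={b6}
  DF(b3)={b5,b6,b8}
  DF(b4)={b5,b8}
  DF(b5)={b1,b7}
  DF(b6)={b7}
  DF(b7)={b8}
  DF(b8)=∅

φ for a: defs {b1}
  DF⁺ = {b1,b6,b7,b8}

Answer: ["b1", "b6", "b7", "b8"]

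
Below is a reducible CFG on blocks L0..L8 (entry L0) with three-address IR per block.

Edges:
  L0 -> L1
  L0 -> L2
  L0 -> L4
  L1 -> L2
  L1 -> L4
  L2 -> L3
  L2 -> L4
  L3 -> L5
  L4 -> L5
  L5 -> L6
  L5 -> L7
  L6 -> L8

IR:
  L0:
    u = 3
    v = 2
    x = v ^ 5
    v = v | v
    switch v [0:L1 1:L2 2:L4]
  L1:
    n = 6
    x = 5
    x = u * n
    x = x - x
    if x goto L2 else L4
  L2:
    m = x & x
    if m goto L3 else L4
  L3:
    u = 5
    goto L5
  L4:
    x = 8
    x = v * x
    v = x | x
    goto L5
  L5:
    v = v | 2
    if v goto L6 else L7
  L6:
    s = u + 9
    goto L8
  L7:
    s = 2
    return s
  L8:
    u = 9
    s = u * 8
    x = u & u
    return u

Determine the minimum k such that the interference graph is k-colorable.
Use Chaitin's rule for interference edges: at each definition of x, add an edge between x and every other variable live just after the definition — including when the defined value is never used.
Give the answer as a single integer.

def/use:
  L0: def={u,v,x} ue=∅
  L1: def={n,x} ue={u}
  L2: def={m} ue={x}
  L3: def={u} ue=∅
  L4: def={v,x} ue={v}
  L5: def={v} ue={v}
  L6: def={s} ue={u}
  L7: def={s} ue=∅
  L8: def={s,u,x} ue=∅

Liveness:
  L0 li=∅ lo={u,v,x}
  L1 li={u,v} lo={u,v,x}
  L2 li={u,v,x} lo={u,v}
  L3 li={v} lo={u,v}
  L4 li={u,v} lo={u,v}
  L5 li={u,v} lo={u}
  L6 li={u} lo=∅
  L7 li=∅ lo=∅
  L8 li=∅ lo=∅

Interfere edges:
  m — {u,v}
  n — {u,v,x}
  s — {u}
  u — {m,n,s,v,x}
  v — {m,n,u,x}
  x — {n,u,v}

Registers:
  {n,u,v,x} pairwise interfere (4-clique) ⇒ χ ≥ 4
  assign m→r2 n→r2 s→r1 u→r0 v→r1 x→r3 — no edge inside a register ⇒ χ ≤ 4
  χ = 4

Answer: 4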